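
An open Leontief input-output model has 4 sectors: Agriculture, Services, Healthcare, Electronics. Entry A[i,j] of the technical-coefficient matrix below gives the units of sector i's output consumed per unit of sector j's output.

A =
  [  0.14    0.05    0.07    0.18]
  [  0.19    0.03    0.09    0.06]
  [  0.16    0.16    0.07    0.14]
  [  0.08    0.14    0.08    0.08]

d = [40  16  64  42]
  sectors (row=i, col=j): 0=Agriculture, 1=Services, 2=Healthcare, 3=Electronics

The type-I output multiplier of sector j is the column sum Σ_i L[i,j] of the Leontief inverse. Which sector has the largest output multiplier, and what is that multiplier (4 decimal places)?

Agriculture (1.9828)

Form M = I − A:
  [  0.86   -0.05   -0.07   -0.18]
  [ -0.19    0.97   -0.09   -0.06]
  [ -0.16   -0.16    0.93   -0.14]
  [ -0.08   -0.14   -0.08    0.92]
Leontief inverse L = M⁻¹:
  [  1.2392    0.1241    0.1285    0.2701]
  [  0.2803    1.0896    0.1392    0.1471]
  [  0.2878    0.2385    1.1411    0.2455]
  [  0.1754    0.1973    0.1316    1.1542]
Total output x = L · d:
  x_0 = 1.2392·40 + 0.1241·16 + 0.1285·64 + 0.2701·42 = 71.1240
  x_1 = 0.2803·40 + 1.0896·16 + 0.1392·64 + 0.1471·42 = 43.7304
  x_2 = 0.2878·40 + 0.2385·16 + 1.1411·64 + 0.2455·42 = 98.6739
  x_3 = 0.1754·40 + 0.1973·16 + 0.1316·64 + 1.1542·42 = 67.0718
Output multipliers (column sums of L):
  Agriculture: 1.9828
  Services: 1.6495
  Healthcare: 1.5404
  Electronics: 1.8169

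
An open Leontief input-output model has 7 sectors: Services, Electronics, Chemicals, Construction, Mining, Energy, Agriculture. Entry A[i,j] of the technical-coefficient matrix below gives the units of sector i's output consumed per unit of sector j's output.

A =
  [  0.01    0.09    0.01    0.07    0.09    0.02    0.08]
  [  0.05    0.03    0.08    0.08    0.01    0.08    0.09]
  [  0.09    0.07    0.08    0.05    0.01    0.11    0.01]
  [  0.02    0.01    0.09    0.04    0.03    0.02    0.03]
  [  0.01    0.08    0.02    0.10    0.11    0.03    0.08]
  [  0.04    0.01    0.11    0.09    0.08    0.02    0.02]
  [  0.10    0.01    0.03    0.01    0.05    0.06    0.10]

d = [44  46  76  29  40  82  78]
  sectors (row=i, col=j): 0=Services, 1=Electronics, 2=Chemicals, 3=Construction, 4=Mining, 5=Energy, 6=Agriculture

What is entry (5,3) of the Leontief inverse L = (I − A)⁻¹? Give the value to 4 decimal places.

Form M = I − A:
  [  0.99   -0.09   -0.01   -0.07   -0.09   -0.02   -0.08]
  [ -0.05    0.97   -0.08   -0.08   -0.01   -0.08   -0.09]
  [ -0.09   -0.07    0.92   -0.05   -0.01   -0.11   -0.01]
  [ -0.02   -0.01   -0.09    0.96   -0.03   -0.02   -0.03]
  [ -0.01   -0.08   -0.02   -0.10    0.89   -0.03   -0.08]
  [ -0.04   -0.01   -0.11   -0.09   -0.08    0.98   -0.02]
  [ -0.10   -0.01   -0.03   -0.01   -0.05   -0.06    0.90]
Leontief inverse L = M⁻¹:
  [  1.0371    0.1122    0.0437    0.1057    0.1212    0.0484    0.1193]
  [  0.0843    1.0548    0.1226    0.1168    0.0428    0.1129    0.1245]
  [  0.1198    0.0989    1.1255    0.0940    0.0443    0.1428    0.0433]
  [  0.0403    0.0278    0.1144    1.0623    0.0480    0.0420    0.0482]
  [  0.0401    0.1060    0.0598    0.1414    1.1467    0.0617    0.1228]
  [  0.0662    0.0384    0.1459    0.1261    0.1102    1.0502    0.0487]
  [  0.1273    0.0362    0.0581    0.0442    0.0870    0.0853    1.1378]
Total output x = L · d:
  x_0 = 1.0371·44 + 0.1122·46 + 0.0437·76 + 0.1057·29 + 0.1212·40 + 0.0484·82 + 0.1193·78 = 75.2974
  x_1 = 0.0843·44 + 1.0548·46 + 0.1226·76 + 0.1168·29 + 0.0428·40 + 0.1129·82 + 0.1245·78 = 85.6180
  x_2 = 0.1198·44 + 0.0989·46 + 1.1255·76 + 0.0940·29 + 0.0443·40 + 0.1428·82 + 0.0433·78 = 114.9416
  x_3 = 0.0403·44 + 0.0278·46 + 0.1144·76 + 1.0623·29 + 0.0480·40 + 0.0420·82 + 0.0482·78 = 51.6887
  x_4 = 0.0401·44 + 0.1060·46 + 0.0598·76 + 0.1414·29 + 1.1467·40 + 0.0617·82 + 0.1228·78 = 75.7946
  x_5 = 0.0662·44 + 0.0384·46 + 0.1459·76 + 0.1261·29 + 0.1102·40 + 1.0502·82 + 0.0487·78 = 113.7458
  x_6 = 0.1273·44 + 0.0362·46 + 0.0581·76 + 0.0442·29 + 0.0870·40 + 0.0853·82 + 1.1378·78 = 112.1839

L[5,3] = 0.1261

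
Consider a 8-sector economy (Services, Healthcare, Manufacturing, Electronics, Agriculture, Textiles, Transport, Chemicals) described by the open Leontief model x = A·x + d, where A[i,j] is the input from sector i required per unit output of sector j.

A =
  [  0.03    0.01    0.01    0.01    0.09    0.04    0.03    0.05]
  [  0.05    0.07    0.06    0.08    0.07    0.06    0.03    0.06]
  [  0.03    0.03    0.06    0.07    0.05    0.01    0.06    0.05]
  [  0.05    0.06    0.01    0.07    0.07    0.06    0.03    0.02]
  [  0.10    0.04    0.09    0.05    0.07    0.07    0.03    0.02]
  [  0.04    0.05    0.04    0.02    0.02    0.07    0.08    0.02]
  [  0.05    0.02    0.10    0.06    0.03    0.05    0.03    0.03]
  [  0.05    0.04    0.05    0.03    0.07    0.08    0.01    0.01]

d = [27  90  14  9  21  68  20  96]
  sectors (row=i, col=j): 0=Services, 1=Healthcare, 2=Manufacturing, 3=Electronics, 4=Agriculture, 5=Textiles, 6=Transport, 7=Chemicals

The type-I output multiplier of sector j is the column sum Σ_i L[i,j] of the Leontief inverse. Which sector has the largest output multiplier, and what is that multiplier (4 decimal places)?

Agriculture (1.7512)

Form M = I − A:
  [  0.97   -0.01   -0.01   -0.01   -0.09   -0.04   -0.03   -0.05]
  [ -0.05    0.93   -0.06   -0.08   -0.07   -0.06   -0.03   -0.06]
  [ -0.03   -0.03    0.94   -0.07   -0.05   -0.01   -0.06   -0.05]
  [ -0.05   -0.06   -0.01    0.93   -0.07   -0.06   -0.03   -0.02]
  [ -0.10   -0.04   -0.09   -0.05    0.93   -0.07   -0.03   -0.02]
  [ -0.04   -0.05   -0.04   -0.02   -0.02    0.93   -0.08   -0.02]
  [ -0.05   -0.02   -0.10   -0.06   -0.03   -0.05    0.97   -0.03]
  [ -0.05   -0.04   -0.05   -0.03   -0.07   -0.08   -0.01    0.99]
Leontief inverse L = M⁻¹:
  [  1.0551    0.0265    0.0353    0.0289    0.1158    0.0659    0.0462    0.0623]
  [  0.0897    1.1025    0.0990    0.1183    0.1164    0.1030    0.0596    0.0850]
  [  0.0597    0.0528    1.0910    0.1001    0.0846    0.0407    0.0807    0.0683]
  [  0.0819    0.0855    0.0399    1.0989    0.1059    0.0946    0.0531    0.0392]
  [  0.1366    0.0680    0.1269    0.0845    1.1145    0.1082    0.0607    0.0457]
  [  0.0658    0.0710    0.0701    0.0462    0.0488    1.0989    0.1025    0.0384]
  [  0.0775    0.0425    0.1288    0.0889    0.0638    0.0790    1.0543    0.0496]
  [  0.0782    0.0621    0.0780    0.0552    0.1014    0.1097    0.0337    1.0282]
Total output x = L · d:
  x_0 = 1.0551·27 + 0.0265·90 + 0.0353·14 + 0.0289·9 + 0.1158·21 + 0.0659·68 + 0.0462·20 + 0.0623·96 = 45.4542
  x_1 = 0.0897·27 + 1.1025·90 + 0.0990·14 + 0.1183·9 + 0.1164·21 + 0.1030·68 + 0.0596·20 + 0.0850·96 = 122.8981
  x_2 = 0.0597·27 + 0.0528·90 + 1.0910·14 + 0.1001·9 + 0.0846·21 + 0.0407·68 + 0.0807·20 + 0.0683·96 = 35.2580
  x_3 = 0.0819·27 + 0.0855·90 + 0.0399·14 + 1.0989·9 + 0.1059·21 + 0.0946·68 + 0.0531·20 + 0.0392·96 = 33.8377
  x_4 = 0.1366·27 + 0.0680·90 + 0.1269·14 + 0.0845·9 + 1.1145·21 + 0.1082·68 + 0.0607·20 + 0.0457·96 = 48.7069
  x_5 = 0.0658·27 + 0.0710·90 + 0.0701·14 + 0.0462·9 + 0.0488·21 + 1.0989·68 + 0.1025·20 + 0.0384·96 = 91.0492
  x_6 = 0.0775·27 + 0.0425·90 + 0.1288·14 + 0.0889·9 + 0.0638·21 + 0.0790·68 + 1.0543·20 + 0.0496·96 = 41.0804
  x_7 = 0.0782·27 + 0.0621·90 + 0.0780·14 + 0.0552·9 + 0.1014·21 + 0.1097·68 + 0.0337·20 + 1.0282·96 = 118.2534
Output multipliers (column sums of L):
  Services: 1.6445
  Healthcare: 1.5111
  Manufacturing: 1.6690
  Electronics: 1.6211
  Agriculture: 1.7512
  Textiles: 1.6999
  Transport: 1.4909
  Chemicals: 1.4167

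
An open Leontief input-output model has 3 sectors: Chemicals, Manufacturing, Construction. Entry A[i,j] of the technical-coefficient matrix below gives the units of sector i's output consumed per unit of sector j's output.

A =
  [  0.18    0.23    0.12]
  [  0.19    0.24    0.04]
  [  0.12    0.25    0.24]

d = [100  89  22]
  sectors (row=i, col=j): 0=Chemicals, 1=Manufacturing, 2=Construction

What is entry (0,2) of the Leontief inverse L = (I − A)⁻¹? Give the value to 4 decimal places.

L[0,2] = 0.2422

Form M = I − A:
  [  0.82   -0.23   -0.12]
  [ -0.19    0.76   -0.04]
  [ -0.12   -0.25    0.76]
Leontief inverse L = M⁻¹:
  [  1.3695    0.4941    0.2422]
  [  0.3600    1.4689    0.1341]
  [  0.3346    0.5612    1.3982]
Total output x = L · d:
  x_0 = 1.3695·100 + 0.4941·89 + 0.2422·22 = 186.2514
  x_1 = 0.3600·100 + 1.4689·89 + 0.1341·22 = 169.6771
  x_2 = 0.3346·100 + 0.5612·89 + 1.3982·22 = 114.1703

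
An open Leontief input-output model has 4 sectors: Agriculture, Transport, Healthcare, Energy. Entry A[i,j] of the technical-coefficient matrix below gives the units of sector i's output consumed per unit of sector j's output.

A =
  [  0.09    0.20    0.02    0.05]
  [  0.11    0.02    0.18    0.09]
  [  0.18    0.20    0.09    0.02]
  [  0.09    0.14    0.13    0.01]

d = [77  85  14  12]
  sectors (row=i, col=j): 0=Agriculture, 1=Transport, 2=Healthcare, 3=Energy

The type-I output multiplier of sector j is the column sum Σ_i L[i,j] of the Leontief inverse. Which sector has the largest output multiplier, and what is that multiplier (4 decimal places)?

Transport (1.9227)

Form M = I − A:
  [  0.91   -0.20   -0.02   -0.05]
  [ -0.11    0.98   -0.18   -0.09]
  [ -0.18   -0.20    0.91   -0.02]
  [ -0.09   -0.14   -0.13    0.99]
Leontief inverse L = M⁻¹:
  [  1.1574    0.2667    0.0903    0.0845]
  [  0.1961    1.1270    0.2440    0.1173]
  [  0.2757    0.3054    1.1747    0.0654]
  [  0.1692    0.2237    0.1970    1.0430]
Total output x = L · d:
  x_0 = 1.1574·77 + 0.2667·85 + 0.0903·14 + 0.0845·12 = 114.0626
  x_1 = 0.1961·77 + 1.1270·85 + 0.2440·14 + 0.1173·12 = 115.7146
  x_2 = 0.2757·77 + 0.3054·85 + 1.1747·14 + 0.0654·12 = 64.4181
  x_3 = 0.1692·77 + 0.2237·85 + 0.1970·14 + 1.0430·12 = 47.3132
Output multipliers (column sums of L):
  Agriculture: 1.7983
  Transport: 1.9227
  Healthcare: 1.7059
  Energy: 1.3102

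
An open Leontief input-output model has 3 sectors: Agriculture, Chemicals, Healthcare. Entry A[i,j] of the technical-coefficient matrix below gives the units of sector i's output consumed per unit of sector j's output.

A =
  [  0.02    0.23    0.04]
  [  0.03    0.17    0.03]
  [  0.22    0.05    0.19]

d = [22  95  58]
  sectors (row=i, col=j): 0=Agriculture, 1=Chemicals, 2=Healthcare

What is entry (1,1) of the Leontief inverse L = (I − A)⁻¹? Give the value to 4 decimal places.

Form M = I − A:
  [  0.98   -0.23   -0.04]
  [ -0.03    0.83   -0.03]
  [ -0.22   -0.05    0.81]
Leontief inverse L = M⁻¹:
  [  1.0434    0.2929    0.0624]
  [  0.0481    1.2210    0.0476]
  [  0.2864    0.1549    1.2544]
Total output x = L · d:
  x_0 = 1.0434·22 + 0.2929·95 + 0.0624·58 = 54.3960
  x_1 = 0.0481·22 + 1.2210·95 + 0.0476·58 = 119.8134
  x_2 = 0.2864·22 + 0.1549·95 + 1.2544·58 = 93.7751

L[1,1] = 1.2210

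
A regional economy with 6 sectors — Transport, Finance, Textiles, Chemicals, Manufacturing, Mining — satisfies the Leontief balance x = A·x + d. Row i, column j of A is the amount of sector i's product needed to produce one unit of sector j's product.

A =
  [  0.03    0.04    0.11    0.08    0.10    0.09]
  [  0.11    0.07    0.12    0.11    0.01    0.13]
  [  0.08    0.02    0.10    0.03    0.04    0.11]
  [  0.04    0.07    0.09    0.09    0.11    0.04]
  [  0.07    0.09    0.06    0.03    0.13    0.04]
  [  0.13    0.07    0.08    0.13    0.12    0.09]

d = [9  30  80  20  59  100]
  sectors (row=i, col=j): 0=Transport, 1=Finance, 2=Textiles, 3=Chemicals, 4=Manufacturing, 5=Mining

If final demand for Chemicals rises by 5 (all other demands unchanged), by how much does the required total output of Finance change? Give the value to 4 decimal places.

0.9759

Form M = I − A:
  [  0.97   -0.04   -0.11   -0.08   -0.10   -0.09]
  [ -0.11    0.93   -0.12   -0.11   -0.01   -0.13]
  [ -0.08   -0.02    0.90   -0.03   -0.04   -0.11]
  [ -0.04   -0.07   -0.09    0.91   -0.11   -0.04]
  [ -0.07   -0.09   -0.06   -0.03    0.87   -0.04]
  [ -0.13   -0.07   -0.08   -0.13   -0.12    0.91]
Leontief inverse L = M⁻¹:
  [  1.0962    0.0907    0.1860    0.1418    0.1753    0.1578]
  [  0.1909    1.1291    0.2196    0.1952    0.1000    0.2197]
  [  0.1372    0.0605    1.1668    0.0858    0.1046    0.1716]
  [  0.1017    0.1198    0.1647    1.1488    0.1804    0.1055]
  [  0.1308    0.1389    0.1324    0.0872    1.1977    0.1053]
  [  0.2151    0.1405    0.1870    0.2184    0.2256    1.1824]
Total output x = L · d:
  x_0 = 1.0962·9 + 0.0907·30 + 0.1860·80 + 0.1418·20 + 0.1753·59 + 0.1578·100 = 56.4165
  x_1 = 0.1909·9 + 1.1291·30 + 0.2196·80 + 0.1952·20 + 0.1000·59 + 0.2197·100 = 84.9308
  x_2 = 0.1372·9 + 0.0605·30 + 1.1668·80 + 0.0858·20 + 0.1046·59 + 0.1716·100 = 121.4400
  x_3 = 0.1017·9 + 0.1198·30 + 0.1647·80 + 1.1488·20 + 0.1804·59 + 0.1055·100 = 61.8553
  x_4 = 0.1308·9 + 0.1389·30 + 0.1324·80 + 0.0872·20 + 1.1977·59 + 0.1053·100 = 98.8693
  x_5 = 0.2151·9 + 0.1405·30 + 0.1870·80 + 0.2184·20 + 0.2256·59 + 1.1824·100 = 157.0330
Δx_1 = L[1,3] · Δd_3 = 0.1952 · 5 = 0.9759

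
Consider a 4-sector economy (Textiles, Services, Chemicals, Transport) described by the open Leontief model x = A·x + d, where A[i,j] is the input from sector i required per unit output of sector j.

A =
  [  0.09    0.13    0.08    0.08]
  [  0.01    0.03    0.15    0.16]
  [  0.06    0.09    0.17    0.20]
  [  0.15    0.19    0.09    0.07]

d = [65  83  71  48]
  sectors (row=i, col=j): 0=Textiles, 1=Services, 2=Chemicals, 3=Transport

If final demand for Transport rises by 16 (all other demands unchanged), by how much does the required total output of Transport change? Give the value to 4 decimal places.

18.9480

Form M = I − A:
  [  0.91   -0.13   -0.08   -0.08]
  [ -0.01    0.97   -0.15   -0.16]
  [ -0.06   -0.09    0.83   -0.20]
  [ -0.15   -0.19   -0.09    0.93]
Leontief inverse L = M⁻¹:
  [  1.1396    0.2009    0.1644    0.1679]
  [  0.0684    1.1102    0.2340    0.2472]
  [  0.1407    0.2021    1.2901    0.3243]
  [  0.2114    0.2788    0.1992    1.1842]
Total output x = L · d:
  x_0 = 1.1396·65 + 0.2009·83 + 0.1644·71 + 0.1679·48 = 110.4790
  x_1 = 0.0684·65 + 1.1102·83 + 0.2340·71 + 0.2472·48 = 125.0779
  x_2 = 0.1407·65 + 0.2021·83 + 1.2901·71 + 0.3243·48 = 133.0827
  x_3 = 0.2114·65 + 0.2788·83 + 0.1992·71 + 1.1842·48 = 107.8646
Δx_3 = L[3,3] · Δd_3 = 1.1842 · 16 = 18.9480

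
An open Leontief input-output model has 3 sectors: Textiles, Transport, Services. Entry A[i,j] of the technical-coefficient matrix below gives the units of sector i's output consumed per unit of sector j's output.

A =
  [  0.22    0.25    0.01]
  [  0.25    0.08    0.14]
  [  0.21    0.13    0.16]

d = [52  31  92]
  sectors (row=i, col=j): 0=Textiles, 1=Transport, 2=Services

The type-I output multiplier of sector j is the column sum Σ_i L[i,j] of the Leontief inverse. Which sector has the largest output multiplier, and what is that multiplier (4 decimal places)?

Textiles (2.3167)

Form M = I − A:
  [  0.78   -0.25   -0.01]
  [ -0.25    0.92   -0.14]
  [ -0.21   -0.13    0.84]
Leontief inverse L = M⁻¹:
  [  1.4333    0.4013    0.0840]
  [  0.4547    1.2405    0.2122]
  [  0.4287    0.2923    1.2443]
Total output x = L · d:
  x_0 = 1.4333·52 + 0.4013·31 + 0.0840·92 = 94.6965
  x_1 = 0.4547·52 + 1.2405·31 + 0.2122·92 = 81.6198
  x_2 = 0.4287·52 + 0.2923·31 + 1.2443·92 = 145.8296
Output multipliers (column sums of L):
  Textiles: 2.3167
  Transport: 1.9342
  Services: 1.5404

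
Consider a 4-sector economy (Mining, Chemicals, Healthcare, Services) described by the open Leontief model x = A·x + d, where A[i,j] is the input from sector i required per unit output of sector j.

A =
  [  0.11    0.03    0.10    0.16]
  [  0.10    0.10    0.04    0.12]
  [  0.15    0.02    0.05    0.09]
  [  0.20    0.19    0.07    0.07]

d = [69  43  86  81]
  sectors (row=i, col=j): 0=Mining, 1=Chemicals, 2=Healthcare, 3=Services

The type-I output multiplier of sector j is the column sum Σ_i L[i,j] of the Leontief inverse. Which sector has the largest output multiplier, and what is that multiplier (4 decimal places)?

Mining (1.9397)

Form M = I − A:
  [  0.89   -0.03   -0.10   -0.16]
  [ -0.10    0.90   -0.04   -0.12]
  [ -0.15   -0.02    0.95   -0.09]
  [ -0.20   -0.19   -0.07    0.93]
Leontief inverse L = M⁻¹:
  [  1.2120    0.0933    0.1488    0.2349]
  [  0.1868    1.1592    0.0824    0.1897]
  [  0.2252    0.0639    1.0903    0.1525]
  [  0.3157    0.2617    0.1309    1.1760]
Total output x = L · d:
  x_0 = 1.2120·69 + 0.0933·43 + 0.1488·86 + 0.2349·81 = 119.4664
  x_1 = 0.1868·69 + 1.1592·43 + 0.0824·86 + 0.1897·81 = 85.1884
  x_2 = 0.2252·69 + 0.0639·43 + 1.0903·86 + 0.1525·81 = 124.4040
  x_3 = 0.3157·69 + 0.2617·43 + 0.1309·86 + 1.1760·81 = 139.5563
Output multipliers (column sums of L):
  Mining: 1.9397
  Chemicals: 1.5782
  Healthcare: 1.4524
  Services: 1.7532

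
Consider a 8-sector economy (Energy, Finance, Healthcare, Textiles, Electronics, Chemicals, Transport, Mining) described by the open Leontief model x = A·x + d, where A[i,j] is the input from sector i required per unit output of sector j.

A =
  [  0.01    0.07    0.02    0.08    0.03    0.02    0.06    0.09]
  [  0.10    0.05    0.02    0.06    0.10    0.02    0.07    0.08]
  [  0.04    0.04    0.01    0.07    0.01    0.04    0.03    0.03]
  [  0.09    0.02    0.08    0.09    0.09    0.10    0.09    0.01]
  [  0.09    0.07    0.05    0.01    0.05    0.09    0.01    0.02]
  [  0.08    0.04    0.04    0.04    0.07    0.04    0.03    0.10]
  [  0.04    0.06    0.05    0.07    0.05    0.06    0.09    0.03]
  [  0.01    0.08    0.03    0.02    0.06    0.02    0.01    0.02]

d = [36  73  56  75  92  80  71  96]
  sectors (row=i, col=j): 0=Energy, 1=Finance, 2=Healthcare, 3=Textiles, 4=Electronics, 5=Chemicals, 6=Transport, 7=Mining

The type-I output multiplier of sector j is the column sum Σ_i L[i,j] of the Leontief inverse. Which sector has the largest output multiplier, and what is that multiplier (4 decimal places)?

Form M = I − A:
  [  0.99   -0.07   -0.02   -0.08   -0.03   -0.02   -0.06   -0.09]
  [ -0.10    0.95   -0.02   -0.06   -0.10   -0.02   -0.07   -0.08]
  [ -0.04   -0.04    0.99   -0.07   -0.01   -0.04   -0.03   -0.03]
  [ -0.09   -0.02   -0.08    0.91   -0.09   -0.10   -0.09   -0.01]
  [ -0.09   -0.07   -0.05   -0.01    0.95   -0.09   -0.01   -0.02]
  [ -0.08   -0.04   -0.04   -0.04   -0.07    0.96   -0.03   -0.10]
  [ -0.04   -0.06   -0.05   -0.07   -0.05   -0.06    0.91   -0.03]
  [ -0.01   -0.08   -0.03   -0.02   -0.06   -0.02   -0.01    0.98]
Leontief inverse L = M⁻¹:
  [  1.0489    0.1050    0.0467    0.1157    0.0719    0.0531    0.0941    0.1173]
  [  0.1469    1.0985    0.0529    0.1050    0.1487    0.0625    0.1113    0.1187]
  [  0.0687    0.0642    1.0298    0.0983    0.0401    0.0643    0.0563    0.0532]
  [  0.1478    0.0707    0.1193    1.1460    0.1441    0.1523    0.1397    0.0575]
  [  0.1283    0.1060    0.0719    0.0453    1.0874    0.1183    0.0400    0.0586]
  [  0.1187    0.0818    0.0665    0.0771    0.1112    1.0737    0.0620    0.1341]
  [  0.0871    0.1006    0.0811    0.1145    0.0962    0.1003    1.1315    0.0667]
  [  0.0390    0.1033    0.0453    0.0417    0.0869    0.0409    0.0299    1.0411]
Total output x = L · d:
  x_0 = 1.0489·36 + 0.1050·73 + 0.0467·56 + 0.1157·75 + 0.0719·92 + 0.0531·80 + 0.0941·71 + 0.1173·96 = 85.5218
  x_1 = 0.1469·36 + 1.0985·73 + 0.0529·56 + 0.1050·75 + 0.1487·92 + 0.0625·80 + 0.1113·71 + 0.1187·96 = 134.2882
  x_2 = 0.0687·36 + 0.0642·73 + 1.0298·56 + 0.0983·75 + 0.0401·92 + 0.0643·80 + 0.0563·71 + 0.0532·96 = 90.1324
  x_3 = 0.1478·36 + 0.0707·73 + 0.1193·56 + 1.1460·75 + 0.1441·92 + 0.1523·80 + 0.1397·71 + 0.0575·96 = 143.9961
  x_4 = 0.1283·36 + 0.1060·73 + 0.0719·56 + 0.0453·75 + 1.0874·92 + 0.1183·80 + 0.0400·71 + 0.0586·96 = 137.7464
  x_5 = 0.1187·36 + 0.0818·73 + 0.0665·56 + 0.0771·75 + 0.1112·92 + 1.0737·80 + 0.0620·71 + 0.1341·96 = 133.1580
  x_6 = 0.0871·36 + 0.1006·73 + 0.0811·56 + 0.1145·75 + 0.0962·92 + 0.1003·80 + 1.1315·71 + 0.0667·96 = 127.2303
  x_7 = 0.0390·36 + 0.1033·73 + 0.0453·56 + 0.0417·75 + 0.0869·92 + 0.0409·80 + 0.0299·71 + 1.0411·96 = 127.9412
Output multipliers (column sums of L):
  Energy: 1.7854
  Finance: 1.7302
  Healthcare: 1.5135
  Textiles: 1.7435
  Electronics: 1.7866
  Chemicals: 1.6654
  Transport: 1.6647
  Mining: 1.6471

Electronics (1.7866)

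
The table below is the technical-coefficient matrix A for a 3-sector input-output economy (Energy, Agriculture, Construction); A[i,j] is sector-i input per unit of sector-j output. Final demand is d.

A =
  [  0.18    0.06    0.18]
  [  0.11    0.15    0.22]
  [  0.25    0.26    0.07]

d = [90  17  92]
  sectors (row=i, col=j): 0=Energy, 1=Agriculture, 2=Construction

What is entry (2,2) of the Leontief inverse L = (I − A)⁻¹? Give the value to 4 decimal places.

Form M = I − A:
  [  0.82   -0.06   -0.18]
  [ -0.11    0.85   -0.22]
  [ -0.25   -0.26    0.93]
Leontief inverse L = M⁻¹:
  [  1.3370    0.1871    0.3030]
  [  0.2868    1.3084    0.3650]
  [  0.4396    0.4161    1.2588]
Total output x = L · d:
  x_0 = 1.3370·90 + 0.1871·17 + 0.3030·92 = 151.3877
  x_1 = 0.2868·90 + 1.3084·17 + 0.3650·92 = 81.6355
  x_2 = 0.4396·90 + 0.4161·17 + 1.2588·92 = 162.4432

L[2,2] = 1.2588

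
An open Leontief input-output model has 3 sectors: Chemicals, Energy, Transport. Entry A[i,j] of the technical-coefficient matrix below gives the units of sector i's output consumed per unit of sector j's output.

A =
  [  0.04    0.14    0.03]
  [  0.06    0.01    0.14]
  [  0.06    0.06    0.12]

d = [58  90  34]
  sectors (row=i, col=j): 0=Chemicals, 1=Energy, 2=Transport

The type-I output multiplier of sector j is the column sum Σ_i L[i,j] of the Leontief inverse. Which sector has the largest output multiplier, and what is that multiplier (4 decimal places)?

Form M = I − A:
  [  0.96   -0.14   -0.03]
  [ -0.06    0.99   -0.14]
  [ -0.06   -0.06    0.88]
Leontief inverse L = M⁻¹:
  [  1.0550    0.1528    0.0603]
  [  0.0748    1.0308    0.1665]
  [  0.0770    0.0807    1.1518]
Total output x = L · d:
  x_0 = 1.0550·58 + 0.1528·90 + 0.0603·34 = 76.9947
  x_1 = 0.0748·58 + 1.0308·90 + 0.1665·34 = 102.7725
  x_2 = 0.0770·58 + 0.0807·90 + 1.1518·34 = 50.8932
Output multipliers (column sums of L):
  Chemicals: 1.2069
  Energy: 1.2643
  Transport: 1.3786

Transport (1.3786)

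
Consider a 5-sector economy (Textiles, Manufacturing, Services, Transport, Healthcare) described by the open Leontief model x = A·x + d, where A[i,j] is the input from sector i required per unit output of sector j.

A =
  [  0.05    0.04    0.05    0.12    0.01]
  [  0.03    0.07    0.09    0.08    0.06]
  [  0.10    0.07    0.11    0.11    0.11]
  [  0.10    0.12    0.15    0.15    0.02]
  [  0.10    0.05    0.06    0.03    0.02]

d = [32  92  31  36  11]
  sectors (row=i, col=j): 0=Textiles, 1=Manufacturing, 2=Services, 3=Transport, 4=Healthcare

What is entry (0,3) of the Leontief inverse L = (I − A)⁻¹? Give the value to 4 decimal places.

L[0,3] = 0.1750

Form M = I − A:
  [  0.95   -0.04   -0.05   -0.12   -0.01]
  [ -0.03    0.93   -0.09   -0.08   -0.06]
  [ -0.10   -0.07    0.89   -0.11   -0.11]
  [ -0.10   -0.12   -0.15    0.85   -0.02]
  [ -0.10   -0.05   -0.06   -0.03    0.98]
Leontief inverse L = M⁻¹:
  [  1.0874    0.0786    0.1006    0.1750    0.0308]
  [  0.0741    1.1118    0.1456    0.1371    0.0880]
  [  0.1652    0.1296    1.1887    0.1945    0.1470]
  [  0.1706    0.1909    0.2445    1.2525    0.0664]
  [  0.1301    0.0785    0.0980    0.0751    1.0391]
Total output x = L · d:
  x_0 = 1.0874·32 + 0.0786·92 + 0.1006·31 + 0.1750·36 + 0.0308·11 = 51.7824
  x_1 = 0.0741·32 + 1.1118·92 + 0.1456·31 + 0.1371·36 + 0.0880·11 = 115.0769
  x_2 = 0.1652·32 + 0.1296·92 + 1.1887·31 + 0.1945·36 + 0.1470·11 = 62.6757
  x_3 = 0.1706·32 + 0.1909·92 + 0.2445·31 + 1.2525·36 + 0.0664·11 = 76.4235
  x_4 = 0.1301·32 + 0.0785·92 + 0.0980·31 + 0.0751·36 + 1.0391·11 = 28.5565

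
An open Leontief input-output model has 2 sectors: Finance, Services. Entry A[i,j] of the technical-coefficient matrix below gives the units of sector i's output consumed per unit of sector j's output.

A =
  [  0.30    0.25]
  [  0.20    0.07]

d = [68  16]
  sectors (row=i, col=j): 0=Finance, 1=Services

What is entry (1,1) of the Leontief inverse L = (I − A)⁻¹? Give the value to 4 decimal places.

L[1,1] = 1.1647

Form M = I − A:
  [  0.70   -0.25]
  [ -0.20    0.93]
Leontief inverse L = M⁻¹:
  [  1.5474    0.4160]
  [  0.3328    1.1647]
Total output x = L · d:
  x_0 = 1.5474·68 + 0.4160·16 = 111.8802
  x_1 = 0.3328·68 + 1.1647·16 = 41.2646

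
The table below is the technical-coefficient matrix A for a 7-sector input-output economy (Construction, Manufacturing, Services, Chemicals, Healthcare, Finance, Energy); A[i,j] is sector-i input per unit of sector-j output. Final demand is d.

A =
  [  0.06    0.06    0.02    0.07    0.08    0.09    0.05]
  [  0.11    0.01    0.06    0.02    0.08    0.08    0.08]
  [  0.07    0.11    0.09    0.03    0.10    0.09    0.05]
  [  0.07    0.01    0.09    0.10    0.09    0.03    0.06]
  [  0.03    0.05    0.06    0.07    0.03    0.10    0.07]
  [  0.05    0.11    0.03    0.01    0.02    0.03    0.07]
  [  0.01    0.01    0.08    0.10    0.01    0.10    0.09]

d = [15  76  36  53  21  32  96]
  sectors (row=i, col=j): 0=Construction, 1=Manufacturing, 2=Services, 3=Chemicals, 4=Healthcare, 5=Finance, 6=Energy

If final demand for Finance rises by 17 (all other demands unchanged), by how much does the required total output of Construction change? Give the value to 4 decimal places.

Form M = I − A:
  [  0.94   -0.06   -0.02   -0.07   -0.08   -0.09   -0.05]
  [ -0.11    0.99   -0.06   -0.02   -0.08   -0.08   -0.08]
  [ -0.07   -0.11    0.91   -0.03   -0.10   -0.09   -0.05]
  [ -0.07   -0.01   -0.09    0.90   -0.09   -0.03   -0.06]
  [ -0.03   -0.05   -0.06   -0.07    0.97   -0.10   -0.07]
  [ -0.05   -0.11   -0.03   -0.01   -0.02    0.97   -0.07]
  [ -0.01   -0.01   -0.08   -0.10   -0.01   -0.10    0.91]
Leontief inverse L = M⁻¹:
  [  1.1007    0.0977    0.0631    0.1119    0.1197    0.1422    0.1001]
  [  0.1483    1.0539    0.1030    0.0637    0.1199    0.1380    0.1305]
  [  0.1248    0.1624    1.1455    0.0778    0.1535    0.1612    0.1134]
  [  0.1126    0.0522    0.1415    1.1499    0.1379    0.0892    0.1118]
  [  0.0695    0.0886    0.1039    0.1088    1.0691    0.1492    0.1182]
  [  0.0834    0.1354    0.0631    0.0397    0.0515    1.0735    0.1091]
  [  0.0470    0.0485    0.1261    0.1407    0.0487    0.1467    1.1370]
Total output x = L · d:
  x_0 = 1.1007·15 + 0.0977·76 + 0.0631·36 + 0.1119·53 + 0.1197·21 + 0.1422·32 + 0.1001·96 = 48.8048
  x_1 = 0.1483·15 + 1.0539·76 + 0.1030·36 + 0.0637·53 + 0.1199·21 + 0.1380·32 + 0.1305·96 = 108.8662
  x_2 = 0.1248·15 + 0.1624·76 + 1.1455·36 + 0.0778·53 + 0.1535·21 + 0.1612·32 + 0.1134·96 = 78.8454
  x_3 = 0.1126·15 + 0.0522·76 + 0.1415·36 + 1.1499·53 + 0.1379·21 + 0.0892·32 + 0.1118·96 = 88.1757
  x_4 = 0.0695·15 + 0.0886·76 + 0.1039·36 + 0.1088·53 + 1.0691·21 + 0.1492·32 + 0.1182·96 = 55.8563
  x_5 = 0.0834·15 + 0.1354·76 + 0.0631·36 + 0.0397·53 + 0.0515·21 + 1.0735·32 + 0.1091·96 = 61.8223
  x_6 = 0.0470·15 + 0.0485·76 + 0.1261·36 + 0.1407·53 + 0.0487·21 + 0.1467·32 + 1.1370·96 = 131.2557
Δx_0 = L[0,5] · Δd_5 = 0.1422 · 17 = 2.4166

2.4166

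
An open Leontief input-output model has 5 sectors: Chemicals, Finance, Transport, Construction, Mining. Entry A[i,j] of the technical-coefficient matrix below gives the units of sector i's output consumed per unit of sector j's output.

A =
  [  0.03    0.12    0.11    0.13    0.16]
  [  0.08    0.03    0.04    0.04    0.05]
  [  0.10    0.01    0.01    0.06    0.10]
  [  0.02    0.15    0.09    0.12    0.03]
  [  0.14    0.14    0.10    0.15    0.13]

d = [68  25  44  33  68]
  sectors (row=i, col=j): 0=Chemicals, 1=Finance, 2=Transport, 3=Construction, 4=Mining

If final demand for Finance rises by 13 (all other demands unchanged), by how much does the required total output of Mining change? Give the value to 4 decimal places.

3.2389

Form M = I − A:
  [  0.97   -0.12   -0.11   -0.13   -0.16]
  [ -0.08    0.97   -0.04   -0.04   -0.05]
  [ -0.10   -0.01    0.99   -0.06   -0.10]
  [ -0.02   -0.15   -0.09    0.88   -0.03]
  [ -0.14   -0.14   -0.10   -0.15    0.87]
Leontief inverse L = M⁻¹:
  [  1.1062    0.2088    0.1765    0.2265    0.2435]
  [  0.1112    1.0722    0.0729    0.0861    0.0934]
  [  0.1394    0.0694    1.0552    0.1221    0.1551]
  [  0.0660    0.2031    0.1306    1.1778    0.0794]
  [  0.2233    0.2491    0.1840    0.2674    1.2352]
Total output x = L · d:
  x_0 = 1.1062·68 + 0.2088·25 + 0.1765·44 + 0.2265·33 + 0.2435·68 = 112.2410
  x_1 = 0.1112·68 + 1.0722·25 + 0.0729·44 + 0.0861·33 + 0.0934·68 = 46.7705
  x_2 = 0.1394·68 + 0.0694·25 + 1.0552·44 + 0.1221·33 + 0.1551·68 = 72.2210
  x_3 = 0.0660·68 + 0.2031·25 + 0.1306·44 + 1.1778·33 + 0.0794·68 = 59.5795
  x_4 = 0.2233·68 + 0.2491·25 + 0.1840·44 + 0.2674·33 + 1.2352·68 = 122.3226
Δx_4 = L[4,1] · Δd_1 = 0.2491 · 13 = 3.2389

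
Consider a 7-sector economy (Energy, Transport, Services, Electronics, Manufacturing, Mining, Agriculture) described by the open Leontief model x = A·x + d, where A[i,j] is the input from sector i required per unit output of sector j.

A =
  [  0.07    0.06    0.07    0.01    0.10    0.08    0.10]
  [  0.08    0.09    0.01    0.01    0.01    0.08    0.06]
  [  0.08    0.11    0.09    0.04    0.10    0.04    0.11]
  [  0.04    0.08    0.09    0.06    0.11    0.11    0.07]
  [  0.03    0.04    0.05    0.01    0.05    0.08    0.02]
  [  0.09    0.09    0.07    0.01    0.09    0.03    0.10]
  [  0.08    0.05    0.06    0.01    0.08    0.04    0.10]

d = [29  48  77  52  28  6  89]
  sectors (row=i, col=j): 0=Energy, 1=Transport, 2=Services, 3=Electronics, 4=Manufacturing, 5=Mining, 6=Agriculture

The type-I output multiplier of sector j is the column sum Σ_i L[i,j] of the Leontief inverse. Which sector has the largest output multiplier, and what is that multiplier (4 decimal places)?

Form M = I − A:
  [  0.93   -0.06   -0.07   -0.01   -0.10   -0.08   -0.10]
  [ -0.08    0.91   -0.01   -0.01   -0.01   -0.08   -0.06]
  [ -0.08   -0.11    0.91   -0.04   -0.10   -0.04   -0.11]
  [ -0.04   -0.08   -0.09    0.94   -0.11   -0.11   -0.07]
  [ -0.03   -0.04   -0.05   -0.01    0.95   -0.08   -0.02]
  [ -0.09   -0.09   -0.07   -0.01   -0.09    0.97   -0.10]
  [ -0.08   -0.05   -0.06   -0.01   -0.08   -0.04    0.90]
Leontief inverse L = M⁻¹:
  [  1.1294    0.1204    0.1206    0.0233    0.1621    0.1310    0.1682]
  [  0.1244    1.1337    0.0429    0.0182    0.0520    0.1164    0.1102]
  [  0.1485    0.1816    1.1477    0.0573    0.1706    0.1029    0.1886]
  [  0.1075    0.1530    0.1495    1.0783    0.1821    0.1710    0.1473]
  [  0.0650    0.0773    0.0797    0.0183    1.0862    0.1091    0.0598]
  [  0.1477    0.1486    0.1176    0.0230    0.1486    1.0819    0.1660]
  [  0.1307    0.1010    0.1036    0.0215    0.1338    0.0847    1.1591]
Total output x = L · d:
  x_0 = 1.1294·29 + 0.1204·48 + 0.1206·77 + 0.0233·52 + 0.1621·28 + 0.1310·6 + 0.1682·89 = 69.3281
  x_1 = 0.1244·29 + 1.1337·48 + 0.0429·77 + 0.0182·52 + 0.0520·28 + 0.1164·6 + 0.1102·89 = 74.2328
  x_2 = 0.1485·29 + 0.1816·48 + 1.1477·77 + 0.0573·52 + 0.1706·28 + 0.1029·6 + 0.1886·89 = 126.5499
  x_3 = 0.1075·29 + 0.1530·48 + 0.1495·77 + 1.0783·52 + 0.1821·28 + 0.1710·6 + 0.1473·89 = 97.2769
  x_4 = 0.0650·29 + 0.0773·48 + 0.0797·77 + 0.0183·52 + 1.0862·28 + 0.1091·6 + 0.0598·89 = 49.0738
  x_5 = 0.1477·29 + 0.1486·48 + 0.1176·77 + 0.0230·52 + 0.1486·28 + 1.0819·6 + 0.1660·89 = 47.0961
  x_6 = 0.1307·29 + 0.1010·48 + 0.1036·77 + 0.0215·52 + 0.1338·28 + 0.0847·6 + 1.1591·89 = 125.1482
Output multipliers (column sums of L):
  Energy: 1.8532
  Transport: 1.9157
  Services: 1.7615
  Electronics: 1.2399
  Manufacturing: 1.9355
  Mining: 1.7971
  Agriculture: 1.9992

Agriculture (1.9992)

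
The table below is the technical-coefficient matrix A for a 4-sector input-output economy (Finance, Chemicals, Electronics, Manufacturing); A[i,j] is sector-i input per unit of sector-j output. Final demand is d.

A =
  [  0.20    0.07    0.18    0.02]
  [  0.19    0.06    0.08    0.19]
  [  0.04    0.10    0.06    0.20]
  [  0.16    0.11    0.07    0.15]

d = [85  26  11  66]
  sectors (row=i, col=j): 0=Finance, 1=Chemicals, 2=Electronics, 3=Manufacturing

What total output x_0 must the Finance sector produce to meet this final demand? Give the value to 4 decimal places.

127.6415

Form M = I − A:
  [  0.80   -0.07   -0.18   -0.02]
  [ -0.19    0.94   -0.08   -0.19]
  [ -0.04   -0.10    0.94   -0.20]
  [ -0.16   -0.11   -0.07    0.85]
Leontief inverse L = M⁻¹:
  [  1.3232    0.1427    0.2750    0.1278]
  [  0.3428    1.1452    0.1860    0.3078]
  [  0.1580    0.1681    1.1313    0.3075]
  [  0.3065    0.1889    0.1690    1.2657]
Total output x = L · d:
  x_0 = 1.3232·85 + 0.1427·26 + 0.2750·11 + 0.1278·66 = 127.6415
  x_1 = 0.3428·85 + 1.1452·26 + 0.1860·11 + 0.3078·66 = 81.2788
  x_2 = 0.1580·85 + 0.1681·26 + 1.1313·11 + 0.3075·66 = 50.5365
  x_3 = 0.3065·85 + 0.1889·26 + 0.1690·11 + 1.2657·66 = 116.3539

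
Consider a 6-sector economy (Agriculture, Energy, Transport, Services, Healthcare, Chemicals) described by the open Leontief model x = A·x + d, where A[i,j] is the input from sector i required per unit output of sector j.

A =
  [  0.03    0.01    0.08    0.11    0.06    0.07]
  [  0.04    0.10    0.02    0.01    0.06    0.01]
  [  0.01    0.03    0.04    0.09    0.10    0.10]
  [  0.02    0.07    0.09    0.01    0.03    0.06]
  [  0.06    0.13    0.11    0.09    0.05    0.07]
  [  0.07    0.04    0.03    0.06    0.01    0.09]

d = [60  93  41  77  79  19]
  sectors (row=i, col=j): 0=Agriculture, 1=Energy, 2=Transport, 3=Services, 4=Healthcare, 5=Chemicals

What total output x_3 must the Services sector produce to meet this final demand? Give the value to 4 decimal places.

101.3278

Form M = I − A:
  [  0.97   -0.01   -0.08   -0.11   -0.06   -0.07]
  [ -0.04    0.90   -0.02   -0.01   -0.06   -0.01]
  [ -0.01   -0.03    0.96   -0.09   -0.10   -0.10]
  [ -0.02   -0.07   -0.09    0.99   -0.03   -0.06]
  [ -0.06   -0.13   -0.11   -0.09    0.95   -0.07]
  [ -0.07   -0.04   -0.03   -0.06   -0.01    0.91]
Leontief inverse L = M⁻¹:
  [  1.0502    0.0440    0.1151    0.1422    0.0869    0.1100]
  [  0.0547    1.1283    0.0410    0.0303    0.0803    0.0293]
  [  0.0343    0.0700    1.0761    0.1222    0.1252    0.1394]
  [  0.0362    0.0963    0.1110    1.0354    0.0537    0.0884]
  [  0.0877    0.1791    0.1521    0.1317    1.0909    0.1180]
  [  0.0877    0.0636    0.0551    0.0860    0.0299    1.1204]
Total output x = L · d:
  x_0 = 1.0502·60 + 0.0440·93 + 0.1151·41 + 0.1422·77 + 0.0869·79 + 0.1100·19 = 91.7223
  x_1 = 0.0547·60 + 1.1283·93 + 0.0410·41 + 0.0303·77 + 0.0803·79 + 0.0293·19 = 119.1276
  x_2 = 0.0343·60 + 0.0700·93 + 1.0761·41 + 0.1222·77 + 0.1252·79 + 0.1394·19 = 74.6381
  x_3 = 0.0362·60 + 0.0963·93 + 0.1110·41 + 1.0354·77 + 0.0537·79 + 0.0884·19 = 101.3278
  x_4 = 0.0877·60 + 0.1791·93 + 0.1521·41 + 0.1317·77 + 1.0909·79 + 0.1180·19 = 126.7147
  x_5 = 0.0877·60 + 0.0636·93 + 0.0551·41 + 0.0860·77 + 0.0299·79 + 1.1204·19 = 43.7051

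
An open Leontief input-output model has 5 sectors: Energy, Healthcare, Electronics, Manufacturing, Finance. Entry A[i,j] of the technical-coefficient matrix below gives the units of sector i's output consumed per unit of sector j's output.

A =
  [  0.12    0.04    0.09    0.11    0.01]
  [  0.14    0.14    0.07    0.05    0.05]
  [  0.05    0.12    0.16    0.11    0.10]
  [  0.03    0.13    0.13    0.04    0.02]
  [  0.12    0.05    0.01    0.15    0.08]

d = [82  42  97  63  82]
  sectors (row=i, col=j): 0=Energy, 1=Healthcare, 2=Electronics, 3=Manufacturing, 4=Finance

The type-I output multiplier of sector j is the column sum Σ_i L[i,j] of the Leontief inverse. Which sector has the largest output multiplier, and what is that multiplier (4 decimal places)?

Form M = I − A:
  [  0.88   -0.04   -0.09   -0.11   -0.01]
  [ -0.14    0.86   -0.07   -0.05   -0.05]
  [ -0.05   -0.12    0.84   -0.11   -0.10]
  [ -0.03   -0.13   -0.13    0.96   -0.02]
  [ -0.12   -0.05   -0.01   -0.15    0.92]
Leontief inverse L = M⁻¹:
  [  1.1730    0.1041    0.1603    0.1643    0.0394]
  [  0.2175    1.2159    0.1440    0.1183    0.0867]
  [  0.1339    0.2197    1.2551    0.1947    0.1541]
  [  0.0880    0.2001    0.1960    1.0935    0.0569]
  [  0.1806    0.1147    0.0743    0.2083    1.1078]
Total output x = L · d:
  x_0 = 1.1730·82 + 0.1041·42 + 0.1603·97 + 0.1643·63 + 0.0394·82 = 129.6846
  x_1 = 0.2175·82 + 1.2159·42 + 0.1440·97 + 0.1183·63 + 0.0867·82 = 97.4240
  x_2 = 0.1339·82 + 0.2197·42 + 1.2551·97 + 0.1947·63 + 0.1541·82 = 166.8516
  x_3 = 0.0880·82 + 0.2001·42 + 0.1960·97 + 1.0935·63 + 0.0569·82 = 108.1898
  x_4 = 0.1806·82 + 0.1147·42 + 0.0743·97 + 0.2083·63 + 1.1078·82 = 130.7938
Output multipliers (column sums of L):
  Energy: 1.7930
  Healthcare: 1.8544
  Electronics: 1.8297
  Manufacturing: 1.7791
  Finance: 1.4448

Healthcare (1.8544)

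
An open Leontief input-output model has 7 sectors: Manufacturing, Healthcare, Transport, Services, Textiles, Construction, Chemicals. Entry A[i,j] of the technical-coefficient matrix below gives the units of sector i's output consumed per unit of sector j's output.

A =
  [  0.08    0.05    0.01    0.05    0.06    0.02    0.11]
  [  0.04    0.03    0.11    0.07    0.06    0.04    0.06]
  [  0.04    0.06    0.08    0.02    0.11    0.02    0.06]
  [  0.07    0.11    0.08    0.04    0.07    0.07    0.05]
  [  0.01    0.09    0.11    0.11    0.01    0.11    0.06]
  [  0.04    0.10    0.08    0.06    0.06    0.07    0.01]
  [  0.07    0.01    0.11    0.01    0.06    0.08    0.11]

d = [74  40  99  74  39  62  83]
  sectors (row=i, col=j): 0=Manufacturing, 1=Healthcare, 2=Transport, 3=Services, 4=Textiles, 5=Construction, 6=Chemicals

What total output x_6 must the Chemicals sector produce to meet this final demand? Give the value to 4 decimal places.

Form M = I − A:
  [  0.92   -0.05   -0.01   -0.05   -0.06   -0.02   -0.11]
  [ -0.04    0.97   -0.11   -0.07   -0.06   -0.04   -0.06]
  [ -0.04   -0.06    0.92   -0.02   -0.11   -0.02   -0.06]
  [ -0.07   -0.11   -0.08    0.96   -0.07   -0.07   -0.05]
  [ -0.01   -0.09   -0.11   -0.11    0.99   -0.11   -0.06]
  [ -0.04   -0.10   -0.08   -0.06   -0.06    0.93   -0.01]
  [ -0.07   -0.01   -0.11   -0.01   -0.06   -0.08    0.89]
Leontief inverse L = M⁻¹:
  [  1.1159    0.0882    0.0663    0.0828    0.0996    0.0610    0.1604]
  [  0.0751    1.0768    0.1715    0.1046    0.1077    0.0815    0.1075]
  [  0.0709    0.1023    1.1412    0.0573    0.1516    0.0619    0.1067]
  [  0.1108    0.1630    0.1528    1.0852    0.1239    0.1181    0.1056]
  [  0.0531    0.1483    0.1866    0.1512    1.0701    0.1591    0.1116]
  [  0.0739    0.1491    0.1432    0.1000    0.1071    1.1112    0.0542]
  [  0.1088    0.0569    0.1754    0.0461    0.1109    0.1253    1.1642]
Total output x = L · d:
  x_0 = 1.1159·74 + 0.0882·40 + 0.0663·99 + 0.0828·74 + 0.0996·39 + 0.0610·62 + 0.1604·83 = 119.7780
  x_1 = 0.0751·74 + 1.0768·40 + 0.1715·99 + 0.1046·74 + 0.1077·39 + 0.0815·62 + 0.1075·83 = 91.5139
  x_2 = 0.0709·74 + 0.1023·40 + 1.1412·99 + 0.0573·74 + 0.1516·39 + 0.0619·62 + 0.1067·83 = 145.1585
  x_3 = 0.1108·74 + 0.1630·40 + 0.1528·99 + 1.0852·74 + 0.1239·39 + 0.1181·62 + 0.1056·83 = 131.0646
  x_4 = 0.0531·74 + 0.1483·40 + 0.1866·99 + 0.1512·74 + 1.0701·39 + 0.1591·62 + 0.1116·83 = 100.3759
  x_5 = 0.0739·74 + 0.1491·40 + 0.1432·99 + 0.1000·74 + 0.1071·39 + 1.1112·62 + 0.0542·83 = 110.5805
  x_6 = 0.1088·74 + 0.0569·40 + 0.1754·99 + 0.0461·74 + 0.1109·39 + 0.1253·62 + 1.1642·83 = 139.8277

139.8277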